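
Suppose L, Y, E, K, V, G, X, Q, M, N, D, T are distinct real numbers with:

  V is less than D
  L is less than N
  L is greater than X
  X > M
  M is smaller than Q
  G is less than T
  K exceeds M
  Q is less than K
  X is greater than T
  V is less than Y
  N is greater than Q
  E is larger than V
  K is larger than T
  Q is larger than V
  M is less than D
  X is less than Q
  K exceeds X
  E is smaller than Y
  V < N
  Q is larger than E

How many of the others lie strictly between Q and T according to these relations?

The relations place T below Q. An element lies strictly between them when it is forced above T and also forced below Q.
Above T: {X, L, K, N}. Below Q: {G, V, E, M, X}.
Intersection: {X} — 1.

1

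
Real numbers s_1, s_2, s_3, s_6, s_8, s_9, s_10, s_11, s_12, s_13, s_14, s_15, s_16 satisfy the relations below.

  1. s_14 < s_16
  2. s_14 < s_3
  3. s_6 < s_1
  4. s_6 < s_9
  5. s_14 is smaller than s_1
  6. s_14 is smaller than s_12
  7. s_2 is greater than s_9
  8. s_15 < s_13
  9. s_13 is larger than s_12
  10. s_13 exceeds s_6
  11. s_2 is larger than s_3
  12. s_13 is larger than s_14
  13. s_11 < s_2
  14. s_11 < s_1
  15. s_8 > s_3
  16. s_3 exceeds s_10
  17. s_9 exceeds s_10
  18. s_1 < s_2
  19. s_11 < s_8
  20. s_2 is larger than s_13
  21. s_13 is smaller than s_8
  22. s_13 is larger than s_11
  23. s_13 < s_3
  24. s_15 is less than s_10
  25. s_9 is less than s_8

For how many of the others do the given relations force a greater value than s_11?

The elements the relations force above s_11 are s_13, s_3, s_8, s_1, s_2 — no chain reaches any other.
That is 5.

5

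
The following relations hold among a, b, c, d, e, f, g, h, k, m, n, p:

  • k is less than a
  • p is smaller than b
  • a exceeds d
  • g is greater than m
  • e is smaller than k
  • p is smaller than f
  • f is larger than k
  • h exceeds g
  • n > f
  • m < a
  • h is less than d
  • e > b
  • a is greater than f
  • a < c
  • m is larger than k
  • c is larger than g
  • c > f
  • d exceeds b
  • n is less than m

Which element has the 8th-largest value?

f

The consecutive relations fix a unique order: p < b < e < k < f < n < m < g < h < d < a < c.
Counting 8 from the largest end gives f.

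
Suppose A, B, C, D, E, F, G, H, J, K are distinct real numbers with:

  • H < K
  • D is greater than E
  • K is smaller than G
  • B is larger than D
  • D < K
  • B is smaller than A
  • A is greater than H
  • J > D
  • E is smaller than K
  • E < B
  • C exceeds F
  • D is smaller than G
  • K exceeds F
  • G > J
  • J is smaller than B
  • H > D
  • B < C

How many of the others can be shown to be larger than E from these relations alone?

Directly above E: D, B, K.
One step further: J, H, C, A, G (8 so far).
No other element is forced above E by the given relations, so the count is 8.

8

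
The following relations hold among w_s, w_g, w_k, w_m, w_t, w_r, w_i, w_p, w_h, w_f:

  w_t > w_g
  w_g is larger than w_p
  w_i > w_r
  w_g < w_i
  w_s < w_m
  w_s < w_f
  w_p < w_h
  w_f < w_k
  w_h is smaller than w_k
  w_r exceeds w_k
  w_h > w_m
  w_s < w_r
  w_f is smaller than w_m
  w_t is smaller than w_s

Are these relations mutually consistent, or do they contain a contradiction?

consistent

The single ordering w_p < w_g < w_t < w_s < w_f < w_m < w_h < w_k < w_r < w_i satisfies every listed relation, so no contradiction arises.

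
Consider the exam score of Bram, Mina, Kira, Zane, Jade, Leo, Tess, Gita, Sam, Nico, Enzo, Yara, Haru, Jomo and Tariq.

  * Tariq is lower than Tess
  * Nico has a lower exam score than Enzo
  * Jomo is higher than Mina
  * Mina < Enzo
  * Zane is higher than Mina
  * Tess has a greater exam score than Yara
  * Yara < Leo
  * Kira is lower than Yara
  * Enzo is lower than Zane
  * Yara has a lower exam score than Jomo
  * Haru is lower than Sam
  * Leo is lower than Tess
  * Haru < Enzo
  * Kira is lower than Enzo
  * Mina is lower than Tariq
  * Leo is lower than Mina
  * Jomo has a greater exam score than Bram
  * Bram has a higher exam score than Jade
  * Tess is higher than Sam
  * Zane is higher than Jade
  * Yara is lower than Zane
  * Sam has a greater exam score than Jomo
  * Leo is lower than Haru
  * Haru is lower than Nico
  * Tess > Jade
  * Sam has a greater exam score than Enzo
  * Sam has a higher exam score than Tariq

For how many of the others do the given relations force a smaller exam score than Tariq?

From Tariq the given relations immediately reach Mina.
From those, Leo — 2 in total.
From those, Yara — 3 in total.
From those, Kira — 4 in total.
Nothing else is reachable below Tariq; 4 in all.

4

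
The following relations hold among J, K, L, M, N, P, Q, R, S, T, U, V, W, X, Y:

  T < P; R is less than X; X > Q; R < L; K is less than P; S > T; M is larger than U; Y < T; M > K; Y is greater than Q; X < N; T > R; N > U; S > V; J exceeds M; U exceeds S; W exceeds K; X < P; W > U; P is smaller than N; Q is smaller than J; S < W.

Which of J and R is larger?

Link the given pairs in sequence: R < T; T < S; S < U; U < M; M < J.
Chaining these gives R < T < S < U < M < J.
So R < J; J is the larger of the two.

J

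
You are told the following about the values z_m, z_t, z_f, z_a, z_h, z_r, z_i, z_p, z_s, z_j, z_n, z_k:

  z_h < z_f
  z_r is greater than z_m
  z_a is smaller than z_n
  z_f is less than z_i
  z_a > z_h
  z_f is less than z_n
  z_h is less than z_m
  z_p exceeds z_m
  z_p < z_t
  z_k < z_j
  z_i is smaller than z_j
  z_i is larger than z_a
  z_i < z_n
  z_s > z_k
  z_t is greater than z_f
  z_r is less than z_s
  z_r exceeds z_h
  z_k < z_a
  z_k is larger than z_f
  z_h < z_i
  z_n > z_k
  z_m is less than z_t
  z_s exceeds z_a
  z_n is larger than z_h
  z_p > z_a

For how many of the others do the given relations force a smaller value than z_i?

Directly below z_i: z_h, z_f, z_a.
One step further: z_k (4 so far).
No other element is forced below z_i by the given relations, so the count is 4.

4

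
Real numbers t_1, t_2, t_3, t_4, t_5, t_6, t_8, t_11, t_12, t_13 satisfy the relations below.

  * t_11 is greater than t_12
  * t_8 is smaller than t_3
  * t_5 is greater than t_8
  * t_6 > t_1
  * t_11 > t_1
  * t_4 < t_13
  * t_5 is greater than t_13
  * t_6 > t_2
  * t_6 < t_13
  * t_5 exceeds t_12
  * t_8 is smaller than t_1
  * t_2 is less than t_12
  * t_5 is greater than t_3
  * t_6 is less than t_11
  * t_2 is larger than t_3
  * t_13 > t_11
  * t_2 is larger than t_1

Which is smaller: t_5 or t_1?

t_1

The relevant relations are t_1 < t_2; t_2 < t_6; t_6 < t_11; t_11 < t_13; t_13 < t_5.
Together: t_1 < t_2 < t_6 < t_11 < t_13 < t_5.
So t_1 < t_5; t_1 is the smaller of the two.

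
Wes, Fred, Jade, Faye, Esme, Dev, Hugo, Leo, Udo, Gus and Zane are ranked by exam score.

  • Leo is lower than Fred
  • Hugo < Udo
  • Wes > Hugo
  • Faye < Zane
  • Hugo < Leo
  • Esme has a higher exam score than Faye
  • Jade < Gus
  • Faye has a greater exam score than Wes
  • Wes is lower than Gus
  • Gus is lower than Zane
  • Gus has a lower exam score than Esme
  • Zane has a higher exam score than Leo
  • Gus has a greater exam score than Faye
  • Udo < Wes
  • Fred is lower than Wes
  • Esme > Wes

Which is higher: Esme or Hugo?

Following the relations from Hugo: Hugo < Leo < Fred < Wes < Faye < Gus < Esme.
So Hugo < Esme; Esme is the higher of the two.

Esme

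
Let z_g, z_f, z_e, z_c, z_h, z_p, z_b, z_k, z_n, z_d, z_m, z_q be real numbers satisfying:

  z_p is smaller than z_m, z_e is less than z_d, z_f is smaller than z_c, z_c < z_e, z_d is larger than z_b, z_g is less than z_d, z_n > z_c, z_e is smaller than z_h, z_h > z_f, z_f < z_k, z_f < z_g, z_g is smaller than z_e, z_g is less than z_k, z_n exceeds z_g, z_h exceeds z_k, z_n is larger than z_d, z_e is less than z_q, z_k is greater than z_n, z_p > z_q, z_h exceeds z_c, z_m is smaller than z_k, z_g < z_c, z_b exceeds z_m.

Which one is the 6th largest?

z_m

Piecing the relations together gives one ordering: z_f < z_g < z_c < z_e < z_q < z_p < z_m < z_b < z_d < z_n < z_k < z_h.
The 6th largest is z_m.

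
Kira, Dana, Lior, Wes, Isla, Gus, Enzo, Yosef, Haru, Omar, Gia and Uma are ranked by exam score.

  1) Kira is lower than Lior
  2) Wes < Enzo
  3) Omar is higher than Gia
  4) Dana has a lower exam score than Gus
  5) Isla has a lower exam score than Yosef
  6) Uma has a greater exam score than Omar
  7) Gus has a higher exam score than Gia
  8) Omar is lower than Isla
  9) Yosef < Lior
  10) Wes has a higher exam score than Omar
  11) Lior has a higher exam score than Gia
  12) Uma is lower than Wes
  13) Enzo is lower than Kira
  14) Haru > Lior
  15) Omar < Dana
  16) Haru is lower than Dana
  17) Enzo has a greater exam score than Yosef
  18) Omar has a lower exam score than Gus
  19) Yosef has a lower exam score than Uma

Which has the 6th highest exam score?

Enzo

Piecing the relations together gives one ordering: Gia < Omar < Isla < Yosef < Uma < Wes < Enzo < Kira < Lior < Haru < Dana < Gus.
Counting 6 from the largest end gives Enzo.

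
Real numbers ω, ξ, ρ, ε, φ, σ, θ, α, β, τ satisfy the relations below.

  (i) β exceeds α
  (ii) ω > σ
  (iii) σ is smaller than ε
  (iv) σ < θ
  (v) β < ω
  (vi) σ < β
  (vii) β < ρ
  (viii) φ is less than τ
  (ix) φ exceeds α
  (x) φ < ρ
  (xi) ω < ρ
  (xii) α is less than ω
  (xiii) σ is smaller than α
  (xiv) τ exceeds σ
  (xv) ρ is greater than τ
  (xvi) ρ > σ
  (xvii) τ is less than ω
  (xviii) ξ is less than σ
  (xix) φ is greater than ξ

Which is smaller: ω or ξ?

The relevant relations are ξ < σ; σ < α; α < φ; φ < τ; τ < ω.
Together: ξ < σ < α < φ < τ < ω.
So ξ < ω; ξ is the smaller of the two.

ξ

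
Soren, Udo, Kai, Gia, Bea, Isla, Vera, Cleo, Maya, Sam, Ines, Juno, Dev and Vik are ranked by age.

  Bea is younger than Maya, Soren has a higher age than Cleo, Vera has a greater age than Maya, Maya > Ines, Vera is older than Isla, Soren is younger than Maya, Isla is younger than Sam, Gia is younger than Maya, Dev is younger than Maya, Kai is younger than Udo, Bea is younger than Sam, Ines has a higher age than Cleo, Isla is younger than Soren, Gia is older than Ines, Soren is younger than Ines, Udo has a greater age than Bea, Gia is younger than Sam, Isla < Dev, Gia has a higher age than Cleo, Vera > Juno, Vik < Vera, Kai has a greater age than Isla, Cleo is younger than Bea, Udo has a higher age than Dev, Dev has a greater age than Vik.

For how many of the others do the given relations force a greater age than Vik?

4

The elements the relations force above Vik are Dev, Maya, Vera, Udo — no chain reaches any other.
That is 4.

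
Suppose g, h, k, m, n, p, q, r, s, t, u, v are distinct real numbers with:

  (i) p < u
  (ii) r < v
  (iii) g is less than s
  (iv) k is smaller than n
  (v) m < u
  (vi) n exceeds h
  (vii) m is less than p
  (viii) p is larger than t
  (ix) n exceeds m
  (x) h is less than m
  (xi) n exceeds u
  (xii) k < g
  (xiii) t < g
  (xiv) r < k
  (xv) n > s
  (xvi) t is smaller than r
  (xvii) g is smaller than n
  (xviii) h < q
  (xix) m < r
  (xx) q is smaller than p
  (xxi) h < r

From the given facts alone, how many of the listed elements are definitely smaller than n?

From n the given relations immediately reach h, m, u, k, g, s.
From those, t, p, r — 9 in total.
From those, q — 10 in total.
No other element is forced below n by the given relations, so the count is 10.

10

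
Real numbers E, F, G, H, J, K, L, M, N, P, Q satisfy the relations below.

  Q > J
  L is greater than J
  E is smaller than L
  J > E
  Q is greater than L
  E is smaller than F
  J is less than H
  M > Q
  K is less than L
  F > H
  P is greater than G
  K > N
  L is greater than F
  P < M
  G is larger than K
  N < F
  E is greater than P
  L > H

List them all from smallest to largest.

N < K < G < P < E < J < H < F < L < Q < M

Each adjacent pair is fixed by a given relation: N < K; K < G; G < P; P < E; E < J; J < H; H < F; F < L; L < Q; Q < M. Chaining them end to end gives the full order.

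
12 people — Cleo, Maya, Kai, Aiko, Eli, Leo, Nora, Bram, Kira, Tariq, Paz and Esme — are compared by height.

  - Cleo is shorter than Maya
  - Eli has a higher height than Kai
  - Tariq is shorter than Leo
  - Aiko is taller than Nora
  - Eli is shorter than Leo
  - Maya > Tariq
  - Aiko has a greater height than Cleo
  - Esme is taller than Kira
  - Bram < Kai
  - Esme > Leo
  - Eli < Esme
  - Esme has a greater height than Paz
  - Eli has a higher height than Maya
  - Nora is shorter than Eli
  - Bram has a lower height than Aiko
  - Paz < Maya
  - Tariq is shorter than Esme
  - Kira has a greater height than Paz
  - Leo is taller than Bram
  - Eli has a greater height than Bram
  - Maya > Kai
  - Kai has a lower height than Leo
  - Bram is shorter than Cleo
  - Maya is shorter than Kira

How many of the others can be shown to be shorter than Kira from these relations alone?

From Kira the given relations immediately reach Paz, Maya.
From those, Kai, Cleo, Tariq — 5 in total.
From those, Bram — 6 in total.
No other element is forced below Kira by the given relations, so the count is 6.

6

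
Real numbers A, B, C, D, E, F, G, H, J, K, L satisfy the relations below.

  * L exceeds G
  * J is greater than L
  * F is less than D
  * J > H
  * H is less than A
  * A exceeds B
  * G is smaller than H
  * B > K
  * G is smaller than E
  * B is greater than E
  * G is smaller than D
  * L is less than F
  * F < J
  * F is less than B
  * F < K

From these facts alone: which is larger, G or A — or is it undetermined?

A

G < L and L < F give G < F.
With F < B: G < L < F < B.
Then B < A extends the chain to A.
So A is larger.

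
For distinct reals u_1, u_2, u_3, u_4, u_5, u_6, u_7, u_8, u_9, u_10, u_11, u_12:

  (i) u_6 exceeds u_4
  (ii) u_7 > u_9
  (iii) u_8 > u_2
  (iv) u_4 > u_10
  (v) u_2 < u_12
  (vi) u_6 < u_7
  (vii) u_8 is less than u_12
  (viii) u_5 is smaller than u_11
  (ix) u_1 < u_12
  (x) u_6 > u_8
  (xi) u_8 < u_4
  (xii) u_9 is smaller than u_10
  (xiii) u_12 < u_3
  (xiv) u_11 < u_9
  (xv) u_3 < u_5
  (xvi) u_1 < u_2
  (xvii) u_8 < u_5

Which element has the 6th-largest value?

u_11

The consecutive relations fix a unique order: u_1 < u_2 < u_8 < u_12 < u_3 < u_5 < u_11 < u_9 < u_10 < u_4 < u_6 < u_7.
The 6th largest is u_11.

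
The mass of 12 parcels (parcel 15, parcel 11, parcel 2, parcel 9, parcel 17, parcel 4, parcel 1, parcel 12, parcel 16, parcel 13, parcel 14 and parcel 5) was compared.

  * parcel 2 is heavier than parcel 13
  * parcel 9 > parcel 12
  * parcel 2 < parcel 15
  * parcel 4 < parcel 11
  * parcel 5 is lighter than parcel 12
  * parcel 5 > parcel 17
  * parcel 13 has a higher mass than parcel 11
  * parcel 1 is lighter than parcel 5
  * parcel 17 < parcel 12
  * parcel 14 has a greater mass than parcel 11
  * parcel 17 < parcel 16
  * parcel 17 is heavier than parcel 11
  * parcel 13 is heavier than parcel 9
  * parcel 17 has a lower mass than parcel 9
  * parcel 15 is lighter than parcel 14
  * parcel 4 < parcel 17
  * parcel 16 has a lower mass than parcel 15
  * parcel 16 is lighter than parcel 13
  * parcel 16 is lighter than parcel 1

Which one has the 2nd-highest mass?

parcel 15

The consecutive relations fix a unique order: parcel 4 < parcel 11 < parcel 17 < parcel 16 < parcel 1 < parcel 5 < parcel 12 < parcel 9 < parcel 13 < parcel 2 < parcel 15 < parcel 14.
Counting 2 from the largest end gives parcel 15.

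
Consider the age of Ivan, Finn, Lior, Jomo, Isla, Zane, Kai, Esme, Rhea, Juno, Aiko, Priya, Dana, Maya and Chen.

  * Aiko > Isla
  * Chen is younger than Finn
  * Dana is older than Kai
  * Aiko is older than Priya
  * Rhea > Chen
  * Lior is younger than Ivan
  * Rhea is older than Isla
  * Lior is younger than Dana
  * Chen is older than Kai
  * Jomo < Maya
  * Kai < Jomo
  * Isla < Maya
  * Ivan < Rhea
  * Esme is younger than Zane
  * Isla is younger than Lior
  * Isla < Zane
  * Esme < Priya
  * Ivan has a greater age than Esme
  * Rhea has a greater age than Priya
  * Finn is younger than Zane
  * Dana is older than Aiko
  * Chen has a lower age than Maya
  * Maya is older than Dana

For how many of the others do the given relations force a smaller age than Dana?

6

From Dana the given relations immediately reach Kai, Aiko, Lior.
From those, Priya, Isla — 5 in total.
From those, Esme — 6 in total.
Nothing else is reachable below Dana; 6 in all.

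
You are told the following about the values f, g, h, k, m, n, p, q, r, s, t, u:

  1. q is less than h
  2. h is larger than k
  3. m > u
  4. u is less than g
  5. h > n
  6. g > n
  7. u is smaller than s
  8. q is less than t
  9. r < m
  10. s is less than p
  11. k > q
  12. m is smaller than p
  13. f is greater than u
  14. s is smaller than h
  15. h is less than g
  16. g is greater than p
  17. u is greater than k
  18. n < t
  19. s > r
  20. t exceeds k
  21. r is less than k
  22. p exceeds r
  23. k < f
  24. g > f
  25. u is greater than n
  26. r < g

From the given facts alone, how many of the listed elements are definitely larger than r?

From r the given relations immediately reach k, s, m, p, g.
From those, u, t, h, f — 9 in total.
No other element is forced above r by the given relations, so the count is 9.

9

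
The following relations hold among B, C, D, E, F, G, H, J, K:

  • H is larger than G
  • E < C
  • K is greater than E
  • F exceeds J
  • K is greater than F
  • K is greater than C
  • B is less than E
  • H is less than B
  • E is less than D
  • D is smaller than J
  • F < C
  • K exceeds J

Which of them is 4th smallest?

The consecutive relations fix a unique order: G < H < B < E < D < J < F < C < K.
Counting 4 from the smallest end gives E.

E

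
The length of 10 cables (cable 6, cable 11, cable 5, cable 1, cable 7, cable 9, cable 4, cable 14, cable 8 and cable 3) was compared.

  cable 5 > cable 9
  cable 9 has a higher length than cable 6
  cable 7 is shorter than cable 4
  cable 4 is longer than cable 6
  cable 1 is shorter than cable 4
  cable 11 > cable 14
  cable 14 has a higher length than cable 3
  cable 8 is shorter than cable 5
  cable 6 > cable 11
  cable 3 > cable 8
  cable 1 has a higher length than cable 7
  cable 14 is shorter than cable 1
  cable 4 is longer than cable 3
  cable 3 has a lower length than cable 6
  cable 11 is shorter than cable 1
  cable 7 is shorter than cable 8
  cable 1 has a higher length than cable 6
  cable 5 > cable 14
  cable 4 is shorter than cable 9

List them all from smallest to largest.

Nothing is placed below cable 7, so it is least; from there cable 7 < cable 8; cable 8 < cable 3; cable 3 < cable 14; cable 14 < cable 11; cable 11 < cable 6; cable 6 < cable 1; cable 1 < cable 4; cable 4 < cable 9; cable 9 < cable 5, each given directly.

cable 7 < cable 8 < cable 3 < cable 14 < cable 11 < cable 6 < cable 1 < cable 4 < cable 9 < cable 5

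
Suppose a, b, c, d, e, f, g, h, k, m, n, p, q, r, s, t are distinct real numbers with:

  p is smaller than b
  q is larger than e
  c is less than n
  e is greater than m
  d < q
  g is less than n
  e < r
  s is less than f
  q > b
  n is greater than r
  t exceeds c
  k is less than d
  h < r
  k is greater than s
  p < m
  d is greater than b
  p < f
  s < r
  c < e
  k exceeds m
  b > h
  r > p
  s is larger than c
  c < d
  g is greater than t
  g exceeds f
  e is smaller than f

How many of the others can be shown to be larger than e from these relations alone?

5

From e the given relations immediately reach r, f, q.
From those, g, n — 5 in total.
No other element is forced above e by the given relations, so the count is 5.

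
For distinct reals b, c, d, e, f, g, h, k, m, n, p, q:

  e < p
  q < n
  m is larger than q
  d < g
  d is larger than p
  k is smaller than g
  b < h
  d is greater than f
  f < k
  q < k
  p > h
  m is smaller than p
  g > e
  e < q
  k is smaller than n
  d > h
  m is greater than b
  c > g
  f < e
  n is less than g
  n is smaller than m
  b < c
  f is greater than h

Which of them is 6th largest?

Piecing the relations together gives one ordering: b < h < f < e < q < k < n < m < p < d < g < c.
Counting 6 from the largest end gives n.

n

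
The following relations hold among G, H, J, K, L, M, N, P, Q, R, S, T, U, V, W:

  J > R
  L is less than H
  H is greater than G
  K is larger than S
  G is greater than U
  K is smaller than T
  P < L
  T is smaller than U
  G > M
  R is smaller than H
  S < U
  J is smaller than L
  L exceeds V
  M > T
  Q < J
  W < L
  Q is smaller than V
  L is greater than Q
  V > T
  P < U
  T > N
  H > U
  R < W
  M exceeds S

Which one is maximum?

Chaining downward from H: directly below it, R, U, G, L; then S, Q, P, T, W, J, V, M; then N, K.
That covers every other element, and nothing is given above H, so H is the maximum.

H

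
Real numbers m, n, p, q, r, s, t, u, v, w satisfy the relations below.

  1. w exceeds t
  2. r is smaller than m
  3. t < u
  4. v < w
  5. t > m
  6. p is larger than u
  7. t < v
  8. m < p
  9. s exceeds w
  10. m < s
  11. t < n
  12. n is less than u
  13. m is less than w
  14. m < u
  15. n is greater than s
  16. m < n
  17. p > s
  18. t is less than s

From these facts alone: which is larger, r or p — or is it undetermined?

Link the given pairs in sequence: r < m; m < t; t < v; v < w; w < s; s < n; n < u; u < p.
Together: r < m < t < v < w < s < n < u < p.
So p is larger.

p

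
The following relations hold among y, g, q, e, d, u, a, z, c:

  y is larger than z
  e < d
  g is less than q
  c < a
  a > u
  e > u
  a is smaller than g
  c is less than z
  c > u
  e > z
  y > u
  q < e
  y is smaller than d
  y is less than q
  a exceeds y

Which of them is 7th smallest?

Chaining the given pairs: u < c < z < y < a < g < q < e < d.
Counting 7 from the smallest end gives q.

q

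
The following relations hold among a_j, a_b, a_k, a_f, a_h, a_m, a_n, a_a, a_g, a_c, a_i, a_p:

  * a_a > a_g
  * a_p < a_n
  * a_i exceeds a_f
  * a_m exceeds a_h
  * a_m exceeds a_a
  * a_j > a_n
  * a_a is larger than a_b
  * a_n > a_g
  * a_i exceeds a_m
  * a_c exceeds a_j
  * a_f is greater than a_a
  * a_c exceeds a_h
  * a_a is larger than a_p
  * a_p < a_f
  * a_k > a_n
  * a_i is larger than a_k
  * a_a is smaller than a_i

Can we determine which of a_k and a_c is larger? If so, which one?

undetermined

Following every chain through a_k: above a_k we get a_i; below a_k we get a_g, a_p, a_n.
a_c is not reached, and no chain runs the other way from a_c to a_k.
So the given relations leave the order of a_k and a_c undetermined.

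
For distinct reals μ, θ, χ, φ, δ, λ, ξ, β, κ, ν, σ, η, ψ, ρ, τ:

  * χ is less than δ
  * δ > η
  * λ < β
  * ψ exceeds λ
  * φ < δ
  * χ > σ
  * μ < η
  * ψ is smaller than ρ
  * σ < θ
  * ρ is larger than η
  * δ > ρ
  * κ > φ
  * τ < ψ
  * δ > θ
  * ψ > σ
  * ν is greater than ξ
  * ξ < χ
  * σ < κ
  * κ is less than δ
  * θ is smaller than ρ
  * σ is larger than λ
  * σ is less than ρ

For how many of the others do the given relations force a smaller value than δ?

From δ the given relations immediately reach η, θ, ρ, φ, κ, χ.
From those, ξ, μ, σ, ψ — 10 in total.
From those, τ, λ — 12 in total.
Nothing else is reachable below δ; 12 in all.

12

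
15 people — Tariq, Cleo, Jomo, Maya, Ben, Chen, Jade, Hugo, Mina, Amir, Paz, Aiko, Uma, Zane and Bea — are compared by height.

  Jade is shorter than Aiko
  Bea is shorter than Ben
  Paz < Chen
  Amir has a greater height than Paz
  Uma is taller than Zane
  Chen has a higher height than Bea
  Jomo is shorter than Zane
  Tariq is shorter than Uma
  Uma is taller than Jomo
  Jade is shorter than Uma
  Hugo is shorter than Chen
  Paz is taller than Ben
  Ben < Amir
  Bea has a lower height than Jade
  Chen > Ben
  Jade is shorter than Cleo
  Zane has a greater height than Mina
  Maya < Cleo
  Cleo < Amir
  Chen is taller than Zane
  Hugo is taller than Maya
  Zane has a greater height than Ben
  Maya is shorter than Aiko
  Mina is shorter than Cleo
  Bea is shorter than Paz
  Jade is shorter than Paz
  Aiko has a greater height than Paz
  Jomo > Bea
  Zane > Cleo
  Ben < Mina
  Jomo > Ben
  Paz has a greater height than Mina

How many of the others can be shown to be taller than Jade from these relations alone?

7

Directly above Jade: Paz, Cleo, Aiko, Uma.
One step further: Zane, Amir, Chen (7 so far).
Nothing else is reachable above Jade; 7 in all.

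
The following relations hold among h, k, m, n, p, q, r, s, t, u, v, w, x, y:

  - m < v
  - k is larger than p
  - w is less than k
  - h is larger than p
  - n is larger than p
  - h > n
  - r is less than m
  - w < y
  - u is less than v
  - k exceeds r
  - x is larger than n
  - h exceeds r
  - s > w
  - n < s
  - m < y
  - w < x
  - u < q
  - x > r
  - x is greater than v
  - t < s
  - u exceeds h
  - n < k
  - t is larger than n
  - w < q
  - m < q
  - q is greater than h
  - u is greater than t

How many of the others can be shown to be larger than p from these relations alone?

9

From p the given relations immediately reach n, h, k.
From those, t, u, s, q, x — 8 in total.
From those, v — 9 in total.
No other element is forced above p by the given relations, so the count is 9.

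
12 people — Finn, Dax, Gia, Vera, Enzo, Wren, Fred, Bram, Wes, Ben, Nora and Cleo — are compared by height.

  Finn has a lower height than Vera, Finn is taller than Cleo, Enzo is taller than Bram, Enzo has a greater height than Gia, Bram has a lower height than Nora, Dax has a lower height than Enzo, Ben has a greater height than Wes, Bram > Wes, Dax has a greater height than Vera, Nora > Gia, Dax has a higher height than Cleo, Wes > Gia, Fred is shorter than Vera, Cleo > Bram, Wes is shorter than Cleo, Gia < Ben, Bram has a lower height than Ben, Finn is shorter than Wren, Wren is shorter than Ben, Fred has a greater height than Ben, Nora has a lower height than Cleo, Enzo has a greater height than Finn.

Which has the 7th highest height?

Finn

Piecing the relations together gives one ordering: Gia < Wes < Bram < Nora < Cleo < Finn < Wren < Ben < Fred < Vera < Dax < Enzo.
Counting 7 from the largest end gives Finn.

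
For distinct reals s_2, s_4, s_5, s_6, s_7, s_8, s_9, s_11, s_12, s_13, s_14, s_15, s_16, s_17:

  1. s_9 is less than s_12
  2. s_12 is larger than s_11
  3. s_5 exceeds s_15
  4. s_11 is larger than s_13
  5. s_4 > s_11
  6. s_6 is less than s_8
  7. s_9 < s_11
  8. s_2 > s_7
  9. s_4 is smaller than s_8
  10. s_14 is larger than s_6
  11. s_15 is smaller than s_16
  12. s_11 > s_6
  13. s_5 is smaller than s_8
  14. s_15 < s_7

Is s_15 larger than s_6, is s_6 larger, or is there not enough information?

undetermined

Following every chain through s_6: above s_6 we get s_11, s_4, s_12, s_14, s_8.
s_15 is not reached, and no chain runs the other way from s_15 to s_6.
So the given relations leave the order of s_6 and s_15 undetermined.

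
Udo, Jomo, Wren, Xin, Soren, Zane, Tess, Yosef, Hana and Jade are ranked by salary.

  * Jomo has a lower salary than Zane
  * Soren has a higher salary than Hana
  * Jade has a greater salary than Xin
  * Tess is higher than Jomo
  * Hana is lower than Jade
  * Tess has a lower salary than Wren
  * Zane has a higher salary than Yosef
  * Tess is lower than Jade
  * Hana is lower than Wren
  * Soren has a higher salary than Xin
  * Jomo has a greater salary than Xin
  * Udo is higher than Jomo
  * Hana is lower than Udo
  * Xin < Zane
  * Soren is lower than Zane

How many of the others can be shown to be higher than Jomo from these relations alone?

The elements the relations force above Jomo are Tess, Jade, Udo, Wren, Zane — no chain reaches any other.
That is 5.

5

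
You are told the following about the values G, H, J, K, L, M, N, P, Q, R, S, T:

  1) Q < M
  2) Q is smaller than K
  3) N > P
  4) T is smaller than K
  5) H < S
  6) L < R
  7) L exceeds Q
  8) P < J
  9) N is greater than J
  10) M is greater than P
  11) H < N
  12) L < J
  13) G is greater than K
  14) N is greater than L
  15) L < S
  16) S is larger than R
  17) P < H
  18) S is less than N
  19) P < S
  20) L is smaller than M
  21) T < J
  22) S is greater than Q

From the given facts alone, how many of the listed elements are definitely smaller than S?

The elements the relations force below S are Q, L, P, H, R — no chain reaches any other.
That is 5.

5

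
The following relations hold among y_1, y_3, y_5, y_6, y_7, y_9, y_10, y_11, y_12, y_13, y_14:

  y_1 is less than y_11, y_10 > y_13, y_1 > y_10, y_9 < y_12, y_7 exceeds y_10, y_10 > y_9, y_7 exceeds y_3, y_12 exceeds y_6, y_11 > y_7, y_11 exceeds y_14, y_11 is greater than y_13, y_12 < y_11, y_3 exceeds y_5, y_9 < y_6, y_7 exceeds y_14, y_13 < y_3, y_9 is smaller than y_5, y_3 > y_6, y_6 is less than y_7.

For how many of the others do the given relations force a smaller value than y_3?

Directly below y_3: y_13, y_6, y_5.
One step further: y_9 (4 so far).
No other element is forced below y_3 by the given relations, so the count is 4.

4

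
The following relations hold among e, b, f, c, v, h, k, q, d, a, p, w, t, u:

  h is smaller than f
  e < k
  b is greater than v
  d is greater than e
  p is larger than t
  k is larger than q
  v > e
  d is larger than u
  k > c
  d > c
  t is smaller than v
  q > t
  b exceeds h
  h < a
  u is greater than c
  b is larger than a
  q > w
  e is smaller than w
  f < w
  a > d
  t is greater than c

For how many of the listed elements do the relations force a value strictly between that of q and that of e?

1

Chaining upward from e reaches: v, d, w, a, k, b.
Chaining downward from q reaches: c, t, h, f, w.
Strictly between e and q are those in both lists: w — 1 element.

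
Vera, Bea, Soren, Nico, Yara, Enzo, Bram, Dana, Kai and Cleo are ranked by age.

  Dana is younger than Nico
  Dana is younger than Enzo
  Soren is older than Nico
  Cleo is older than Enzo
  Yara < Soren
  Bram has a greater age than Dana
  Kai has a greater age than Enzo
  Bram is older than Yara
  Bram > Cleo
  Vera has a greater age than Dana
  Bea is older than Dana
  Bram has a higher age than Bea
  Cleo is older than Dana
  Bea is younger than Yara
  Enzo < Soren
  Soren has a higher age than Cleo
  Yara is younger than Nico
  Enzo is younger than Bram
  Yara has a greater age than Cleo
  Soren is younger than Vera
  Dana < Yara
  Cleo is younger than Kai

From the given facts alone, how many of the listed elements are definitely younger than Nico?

5

The elements the relations force below Nico are Dana, Bea, Enzo, Cleo, Yara — no chain reaches any other.
That is 5.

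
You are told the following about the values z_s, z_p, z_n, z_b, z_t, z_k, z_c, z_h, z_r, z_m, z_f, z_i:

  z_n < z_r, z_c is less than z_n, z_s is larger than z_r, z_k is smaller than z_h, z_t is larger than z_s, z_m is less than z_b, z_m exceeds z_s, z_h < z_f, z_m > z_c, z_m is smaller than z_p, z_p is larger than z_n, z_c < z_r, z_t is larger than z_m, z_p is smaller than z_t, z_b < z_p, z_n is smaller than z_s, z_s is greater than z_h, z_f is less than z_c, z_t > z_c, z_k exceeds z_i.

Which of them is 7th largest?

Chaining the given pairs: z_i < z_k < z_h < z_f < z_c < z_n < z_r < z_s < z_m < z_b < z_p < z_t.
The 7th largest is z_n.

z_n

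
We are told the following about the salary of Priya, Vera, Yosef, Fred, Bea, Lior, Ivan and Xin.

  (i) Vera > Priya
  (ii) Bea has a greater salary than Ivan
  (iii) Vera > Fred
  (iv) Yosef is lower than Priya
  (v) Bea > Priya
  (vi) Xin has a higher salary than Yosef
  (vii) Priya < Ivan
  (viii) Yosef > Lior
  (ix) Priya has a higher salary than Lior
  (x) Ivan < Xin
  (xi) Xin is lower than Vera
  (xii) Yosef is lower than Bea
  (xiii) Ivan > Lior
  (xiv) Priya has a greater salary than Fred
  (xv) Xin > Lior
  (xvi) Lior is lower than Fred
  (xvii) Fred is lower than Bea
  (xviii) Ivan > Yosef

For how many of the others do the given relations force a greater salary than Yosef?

5

Directly above Yosef: Priya, Ivan, Bea, Xin.
One step further: Vera (5 so far).
No other element is forced above Yosef by the given relations, so the count is 5.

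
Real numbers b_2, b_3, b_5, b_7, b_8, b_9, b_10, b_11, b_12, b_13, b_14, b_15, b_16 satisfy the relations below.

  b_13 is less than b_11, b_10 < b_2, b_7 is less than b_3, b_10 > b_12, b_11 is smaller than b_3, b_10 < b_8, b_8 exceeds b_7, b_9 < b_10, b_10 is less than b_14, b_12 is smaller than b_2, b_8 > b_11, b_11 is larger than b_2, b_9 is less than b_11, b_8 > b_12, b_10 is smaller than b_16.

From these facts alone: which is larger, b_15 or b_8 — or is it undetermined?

Following every chain through b_15: nothing is chained to b_15.
b_8 is not reached, and no chain runs the other way from b_8 to b_15.
So the given relations leave the order of b_15 and b_8 undetermined.

undetermined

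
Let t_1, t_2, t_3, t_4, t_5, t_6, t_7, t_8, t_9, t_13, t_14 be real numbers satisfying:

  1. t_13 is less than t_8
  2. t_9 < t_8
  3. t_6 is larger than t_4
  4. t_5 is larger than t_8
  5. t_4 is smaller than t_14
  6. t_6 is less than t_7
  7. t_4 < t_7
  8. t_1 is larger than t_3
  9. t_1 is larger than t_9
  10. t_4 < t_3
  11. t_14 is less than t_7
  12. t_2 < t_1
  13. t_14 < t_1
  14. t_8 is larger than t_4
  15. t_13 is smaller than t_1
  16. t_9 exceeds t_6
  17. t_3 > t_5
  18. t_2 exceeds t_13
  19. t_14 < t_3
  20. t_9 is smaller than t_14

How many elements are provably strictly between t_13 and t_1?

Chaining upward from t_13 reaches: t_2, t_8, t_5, t_3.
Chaining downward from t_1 reaches: t_4, t_6, t_2, t_9, t_8, t_14, t_5, t_3.
Strictly between t_13 and t_1 are those in both lists: t_2, t_8, t_5, t_3 — 4 elements.

4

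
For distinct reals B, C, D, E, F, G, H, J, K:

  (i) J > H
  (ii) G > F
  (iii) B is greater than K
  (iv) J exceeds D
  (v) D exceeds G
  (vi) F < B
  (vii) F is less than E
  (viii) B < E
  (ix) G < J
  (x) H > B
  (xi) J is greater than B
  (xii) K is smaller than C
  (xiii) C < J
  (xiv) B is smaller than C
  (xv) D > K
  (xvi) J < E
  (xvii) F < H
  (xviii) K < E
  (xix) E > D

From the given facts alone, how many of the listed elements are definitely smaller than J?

The elements the relations force below J are K, F, G, D, B, C, H — no chain reaches any other.
That is 7.

7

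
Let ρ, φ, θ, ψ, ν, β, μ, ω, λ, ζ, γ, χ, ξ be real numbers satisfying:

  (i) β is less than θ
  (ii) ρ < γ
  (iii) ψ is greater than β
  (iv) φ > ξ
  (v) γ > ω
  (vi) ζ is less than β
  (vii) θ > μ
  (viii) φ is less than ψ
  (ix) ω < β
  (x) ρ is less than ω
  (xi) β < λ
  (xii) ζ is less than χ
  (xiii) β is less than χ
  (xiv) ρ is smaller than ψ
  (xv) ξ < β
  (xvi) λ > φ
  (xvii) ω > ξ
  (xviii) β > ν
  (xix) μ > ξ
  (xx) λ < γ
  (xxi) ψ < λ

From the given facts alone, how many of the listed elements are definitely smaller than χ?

The elements the relations force below χ are ρ, ν, ξ, ζ, ω, β — no chain reaches any other.
That is 6.

6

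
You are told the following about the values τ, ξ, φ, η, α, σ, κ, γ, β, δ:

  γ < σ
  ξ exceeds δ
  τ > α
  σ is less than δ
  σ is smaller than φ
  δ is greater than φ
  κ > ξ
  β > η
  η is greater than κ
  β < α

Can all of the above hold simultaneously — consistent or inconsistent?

Every relation is compatible with γ < σ < φ < δ < ξ < κ < η < β < α < τ; the set is consistent.

consistent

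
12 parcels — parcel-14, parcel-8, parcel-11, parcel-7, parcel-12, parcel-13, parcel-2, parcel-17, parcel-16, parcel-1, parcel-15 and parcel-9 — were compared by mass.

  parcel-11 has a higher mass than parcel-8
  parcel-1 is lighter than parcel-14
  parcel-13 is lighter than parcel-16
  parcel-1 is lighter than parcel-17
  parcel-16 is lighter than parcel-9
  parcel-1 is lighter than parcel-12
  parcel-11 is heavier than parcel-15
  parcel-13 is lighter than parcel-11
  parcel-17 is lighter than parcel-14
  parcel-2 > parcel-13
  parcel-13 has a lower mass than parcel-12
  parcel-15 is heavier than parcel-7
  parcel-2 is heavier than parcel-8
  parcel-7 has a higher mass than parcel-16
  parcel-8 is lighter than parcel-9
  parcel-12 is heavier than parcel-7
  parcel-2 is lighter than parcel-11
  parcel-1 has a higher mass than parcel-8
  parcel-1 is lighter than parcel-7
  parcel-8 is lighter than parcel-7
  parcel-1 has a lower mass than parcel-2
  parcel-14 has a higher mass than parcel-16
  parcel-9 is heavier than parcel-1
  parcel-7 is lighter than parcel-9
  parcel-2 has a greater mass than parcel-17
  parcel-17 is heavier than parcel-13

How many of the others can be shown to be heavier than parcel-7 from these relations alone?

4

Directly above parcel-7: parcel-9, parcel-15, parcel-12.
One step further: parcel-11 (4 so far).
No other element is forced above parcel-7 by the given relations, so the count is 4.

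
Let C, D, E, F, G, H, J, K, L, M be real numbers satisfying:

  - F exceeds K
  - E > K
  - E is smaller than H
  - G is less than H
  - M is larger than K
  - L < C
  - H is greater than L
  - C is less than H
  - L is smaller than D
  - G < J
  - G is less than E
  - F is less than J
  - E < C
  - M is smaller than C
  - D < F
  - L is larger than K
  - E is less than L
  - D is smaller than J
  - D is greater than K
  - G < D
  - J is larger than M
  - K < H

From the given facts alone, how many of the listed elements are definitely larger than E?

6

The elements the relations force above E are L, D, F, C, J, H — no chain reaches any other.
That is 6.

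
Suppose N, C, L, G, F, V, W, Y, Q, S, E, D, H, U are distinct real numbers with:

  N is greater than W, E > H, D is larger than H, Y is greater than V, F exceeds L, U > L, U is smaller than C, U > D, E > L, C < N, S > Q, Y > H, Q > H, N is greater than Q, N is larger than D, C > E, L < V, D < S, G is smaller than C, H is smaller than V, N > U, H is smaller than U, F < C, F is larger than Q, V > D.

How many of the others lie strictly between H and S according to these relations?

The relations place H below S. An element lies strictly between them when it is forced above H and also forced below S.
Above H: {Q, F, D, U, E, V, C, Y, N}. Below S: {Q, D}.
Intersection: {Q, D} — 2.

2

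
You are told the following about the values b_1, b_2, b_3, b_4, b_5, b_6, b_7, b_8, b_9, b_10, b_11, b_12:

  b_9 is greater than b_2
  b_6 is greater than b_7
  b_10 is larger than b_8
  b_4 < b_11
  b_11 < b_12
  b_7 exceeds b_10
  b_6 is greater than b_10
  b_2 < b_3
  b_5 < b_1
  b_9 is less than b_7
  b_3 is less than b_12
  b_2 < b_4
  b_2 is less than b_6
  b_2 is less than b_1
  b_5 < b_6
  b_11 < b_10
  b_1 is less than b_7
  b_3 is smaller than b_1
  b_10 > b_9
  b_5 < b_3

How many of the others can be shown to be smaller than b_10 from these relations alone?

5

The elements the relations force below b_10 are b_8, b_2, b_9, b_4, b_11 — no chain reaches any other.
That is 5.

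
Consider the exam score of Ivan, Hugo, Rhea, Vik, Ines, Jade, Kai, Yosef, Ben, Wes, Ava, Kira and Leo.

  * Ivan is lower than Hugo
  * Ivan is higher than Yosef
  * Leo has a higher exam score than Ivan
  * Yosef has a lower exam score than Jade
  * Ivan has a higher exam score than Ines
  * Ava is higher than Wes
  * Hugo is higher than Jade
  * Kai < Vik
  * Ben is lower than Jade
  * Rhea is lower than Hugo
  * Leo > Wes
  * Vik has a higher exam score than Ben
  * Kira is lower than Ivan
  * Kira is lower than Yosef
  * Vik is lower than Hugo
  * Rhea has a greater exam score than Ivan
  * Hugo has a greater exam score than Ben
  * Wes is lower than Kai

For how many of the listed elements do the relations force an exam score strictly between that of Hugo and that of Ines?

Chaining upward from Ines reaches: Ivan, Leo, Rhea.
Chaining downward from Hugo reaches: Ben, Kira, Wes, Yosef, Kai, Vik, Ivan, Rhea, Jade.
Strictly between Ines and Hugo are those in both lists: Ivan, Rhea — 2 elements.

2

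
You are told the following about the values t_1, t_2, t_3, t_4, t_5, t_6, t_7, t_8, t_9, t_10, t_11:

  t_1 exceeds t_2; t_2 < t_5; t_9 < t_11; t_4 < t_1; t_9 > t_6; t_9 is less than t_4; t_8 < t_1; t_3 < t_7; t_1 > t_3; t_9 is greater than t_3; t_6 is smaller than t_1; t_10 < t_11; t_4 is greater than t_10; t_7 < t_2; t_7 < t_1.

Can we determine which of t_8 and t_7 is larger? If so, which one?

undetermined

Following every chain through t_7: above t_7 we get t_2, t_5, t_1; below t_7 we get t_3.
t_8 is not reached, and no chain runs the other way from t_8 to t_7.
So the given relations leave the order of t_7 and t_8 undetermined.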